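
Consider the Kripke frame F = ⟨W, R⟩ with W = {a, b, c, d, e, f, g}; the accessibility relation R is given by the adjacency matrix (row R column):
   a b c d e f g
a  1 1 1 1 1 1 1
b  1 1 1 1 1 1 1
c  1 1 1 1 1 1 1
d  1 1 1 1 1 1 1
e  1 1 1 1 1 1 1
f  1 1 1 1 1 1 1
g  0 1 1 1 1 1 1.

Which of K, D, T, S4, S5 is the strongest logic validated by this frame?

T

Serial (axiom D): yes — every world has a successor (e.g. a R a).
Reflexive (axiom T): yes — every world is R-related to itself.
Transitive (axiom 4): no — g R b and b R a, but not g R a.
Euclidean (axiom 5): no — b R g and b R a, but not g R a.
So F validates K, D, T; S4 would additionally require R to be transitive. The strongest is T.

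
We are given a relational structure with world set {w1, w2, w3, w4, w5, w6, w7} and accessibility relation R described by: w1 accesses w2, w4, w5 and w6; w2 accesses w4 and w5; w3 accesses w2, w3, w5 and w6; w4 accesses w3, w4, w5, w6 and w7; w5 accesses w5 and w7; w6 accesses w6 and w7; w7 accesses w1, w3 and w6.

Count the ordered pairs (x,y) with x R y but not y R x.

16

Enumerating: (w1,w2), (w1,w4), (w1,w5), (w1,w6), (w2,w4), (w2,w5), (w3,w2), (w3,w5), (w3,w6), (w4,w3), (w4,w5), (w4,w6), (w4,w7), (w5,w7), (w7,w1), (w7,w3).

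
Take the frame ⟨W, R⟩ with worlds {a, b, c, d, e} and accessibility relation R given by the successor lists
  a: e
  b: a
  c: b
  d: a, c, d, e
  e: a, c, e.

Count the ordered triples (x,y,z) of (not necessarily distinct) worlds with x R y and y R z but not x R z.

Enumerating: (a,e,a), (a,e,c), (b,a,e), (c,b,a), (d,c,b), (e,c,b).

6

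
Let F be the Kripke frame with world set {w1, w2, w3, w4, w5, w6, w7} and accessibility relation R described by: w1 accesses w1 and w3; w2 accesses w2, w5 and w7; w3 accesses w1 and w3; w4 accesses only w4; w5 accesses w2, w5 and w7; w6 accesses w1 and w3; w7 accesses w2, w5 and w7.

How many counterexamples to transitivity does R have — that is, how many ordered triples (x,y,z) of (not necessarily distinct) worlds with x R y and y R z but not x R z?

0

R is transitive; there are no such tuples.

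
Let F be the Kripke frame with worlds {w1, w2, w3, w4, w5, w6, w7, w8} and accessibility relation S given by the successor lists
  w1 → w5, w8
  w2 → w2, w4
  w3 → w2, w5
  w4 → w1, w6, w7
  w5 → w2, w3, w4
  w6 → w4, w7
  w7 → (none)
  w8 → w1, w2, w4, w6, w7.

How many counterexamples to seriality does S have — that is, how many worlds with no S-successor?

Enumerating: w7.

1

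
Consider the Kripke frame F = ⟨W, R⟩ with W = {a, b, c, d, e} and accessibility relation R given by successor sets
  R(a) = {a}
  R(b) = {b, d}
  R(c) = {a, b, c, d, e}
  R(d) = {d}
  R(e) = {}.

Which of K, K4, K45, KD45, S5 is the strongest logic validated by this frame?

Transitive (axiom 4): yes — every two-step R-path is closed by a direct edge.
Euclidean (axiom 5): no — c R a and c R b, but not a R b.
Serial (axiom D): no — e has no R-successor.
Reflexive (axiom T): no — e is not related to itself.
So F validates K, K4; K45 would additionally require R to be Euclidean. The strongest is K4.

K4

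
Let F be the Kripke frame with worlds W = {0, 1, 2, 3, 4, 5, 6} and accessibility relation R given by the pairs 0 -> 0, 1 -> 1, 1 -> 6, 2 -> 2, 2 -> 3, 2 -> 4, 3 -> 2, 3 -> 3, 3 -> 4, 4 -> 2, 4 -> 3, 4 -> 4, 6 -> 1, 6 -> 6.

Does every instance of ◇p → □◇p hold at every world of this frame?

By correspondence theory, 5 is valid on a frame iff R is Euclidean.
Euclidean: yes — any two successors of a common world are R-related.

Yes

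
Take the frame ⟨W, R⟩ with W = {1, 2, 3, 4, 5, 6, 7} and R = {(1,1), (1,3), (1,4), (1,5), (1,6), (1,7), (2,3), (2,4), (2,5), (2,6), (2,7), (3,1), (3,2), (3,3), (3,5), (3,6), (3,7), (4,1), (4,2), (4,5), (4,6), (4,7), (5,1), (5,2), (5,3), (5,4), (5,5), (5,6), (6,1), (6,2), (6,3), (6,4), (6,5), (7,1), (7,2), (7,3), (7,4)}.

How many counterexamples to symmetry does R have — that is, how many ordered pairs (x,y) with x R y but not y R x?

0

R is symmetric; there are no such tuples.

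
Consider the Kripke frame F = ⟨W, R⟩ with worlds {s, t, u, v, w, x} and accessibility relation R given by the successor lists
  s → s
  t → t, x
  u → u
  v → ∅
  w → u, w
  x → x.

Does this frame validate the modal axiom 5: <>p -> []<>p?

No

By correspondence theory, 5 is valid on a frame iff R is Euclidean.
Euclidean: no — t R x and t R t, but not x R t.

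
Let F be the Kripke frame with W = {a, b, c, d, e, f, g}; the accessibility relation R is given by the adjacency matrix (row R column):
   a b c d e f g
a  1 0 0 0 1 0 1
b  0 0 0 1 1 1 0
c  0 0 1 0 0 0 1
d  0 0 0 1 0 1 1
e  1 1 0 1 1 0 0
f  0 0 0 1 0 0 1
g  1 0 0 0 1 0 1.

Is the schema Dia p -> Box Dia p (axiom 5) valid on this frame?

The schema 5 characterises exactly the Euclidean frames.
Euclidean: no — a R e and a R g, but not e R g.

No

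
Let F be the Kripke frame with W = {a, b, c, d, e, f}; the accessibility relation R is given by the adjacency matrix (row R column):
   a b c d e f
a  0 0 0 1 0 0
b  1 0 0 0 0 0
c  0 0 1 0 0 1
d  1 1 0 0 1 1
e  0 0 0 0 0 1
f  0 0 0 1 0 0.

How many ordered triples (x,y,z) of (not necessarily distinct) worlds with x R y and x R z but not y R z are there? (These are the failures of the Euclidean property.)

20

Enumerating: (a,d,d), (b,a,a), (c,f,c), (c,f,f), (d,a,a), (d,a,b), (d,a,e), (d,a,f), (d,b,b), (d,b,e), (d,b,f), (d,e,a), … and 8 more.
Total: 20.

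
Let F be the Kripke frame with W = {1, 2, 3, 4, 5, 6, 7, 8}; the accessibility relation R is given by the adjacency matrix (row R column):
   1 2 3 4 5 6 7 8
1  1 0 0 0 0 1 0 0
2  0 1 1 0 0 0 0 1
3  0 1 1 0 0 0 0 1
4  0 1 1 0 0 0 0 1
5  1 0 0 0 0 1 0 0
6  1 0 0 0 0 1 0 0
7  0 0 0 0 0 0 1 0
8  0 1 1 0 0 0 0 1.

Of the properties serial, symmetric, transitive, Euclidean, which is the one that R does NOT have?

symmetric

Serial: yes — every world has a successor (e.g. 1 R 1).
Symmetric: no — 4 R 2 but not 2 R 4.
Transitive: yes — every two-step R-path is closed by a direct edge.
Euclidean: yes — any two successors of a common world are R-related.
Only symmetric fails.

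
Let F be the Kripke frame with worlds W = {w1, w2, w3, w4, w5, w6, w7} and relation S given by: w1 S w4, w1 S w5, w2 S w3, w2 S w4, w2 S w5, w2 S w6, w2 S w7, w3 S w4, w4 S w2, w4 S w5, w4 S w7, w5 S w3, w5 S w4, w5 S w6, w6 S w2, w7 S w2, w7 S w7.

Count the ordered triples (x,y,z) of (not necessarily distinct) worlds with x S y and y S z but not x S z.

29

Enumerating: (w1,w4,w2), (w1,w4,w7), (w1,w5,w3), (w1,w5,w6), (w2,w4,w2), (w2,w6,w2), (w2,w7,w2), (w3,w4,w2), (w3,w4,w5), (w3,w4,w7), (w4,w2,w3), (w4,w2,w4), … and 17 more.
Total: 29.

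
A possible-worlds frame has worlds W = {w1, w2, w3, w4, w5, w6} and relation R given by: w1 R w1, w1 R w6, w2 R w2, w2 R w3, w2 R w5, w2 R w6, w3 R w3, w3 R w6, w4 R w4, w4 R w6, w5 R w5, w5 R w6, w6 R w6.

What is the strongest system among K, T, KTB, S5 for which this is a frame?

T

Reflexive (axiom T): yes — every world is R-related to itself.
Symmetric (axiom B): no — w1 R w6 but not w6 R w1.
Euclidean (axiom 5): no — w2 R w3 and w2 R w5, but not w3 R w5.
So F validates K, T; KTB would additionally require R to be symmetric. The strongest is T.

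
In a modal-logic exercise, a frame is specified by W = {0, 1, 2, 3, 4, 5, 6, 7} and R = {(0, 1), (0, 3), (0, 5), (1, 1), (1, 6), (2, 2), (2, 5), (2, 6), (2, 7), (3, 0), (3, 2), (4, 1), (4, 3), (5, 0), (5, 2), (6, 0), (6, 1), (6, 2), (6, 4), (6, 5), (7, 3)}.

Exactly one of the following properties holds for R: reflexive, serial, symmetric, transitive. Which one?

serial

Reflexive: no — 0 is not related to itself.
Serial: yes — every world has a successor (e.g. 0 R 1).
Symmetric: no — 0 R 1 but not 1 R 0.
Transitive: no — 0 R 1 and 1 R 6, but not 0 R 6.
Only serial holds.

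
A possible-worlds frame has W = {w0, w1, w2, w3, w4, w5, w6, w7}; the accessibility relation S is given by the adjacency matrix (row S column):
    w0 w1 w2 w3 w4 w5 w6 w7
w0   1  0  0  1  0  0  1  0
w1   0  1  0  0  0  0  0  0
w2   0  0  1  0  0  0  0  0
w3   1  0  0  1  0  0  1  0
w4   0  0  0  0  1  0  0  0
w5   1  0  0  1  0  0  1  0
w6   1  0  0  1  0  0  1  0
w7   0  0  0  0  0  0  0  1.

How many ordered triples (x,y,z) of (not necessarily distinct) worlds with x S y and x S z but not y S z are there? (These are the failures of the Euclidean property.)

S is Euclidean; there are no such tuples.

0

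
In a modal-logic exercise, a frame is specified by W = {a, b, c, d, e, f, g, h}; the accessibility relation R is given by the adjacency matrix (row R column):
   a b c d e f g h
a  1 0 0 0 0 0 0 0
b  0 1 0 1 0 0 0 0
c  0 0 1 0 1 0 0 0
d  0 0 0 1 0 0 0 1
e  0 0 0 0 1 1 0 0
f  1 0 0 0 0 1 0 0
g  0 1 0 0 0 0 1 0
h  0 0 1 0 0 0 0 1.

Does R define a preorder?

No

Reflexive: yes — every world is R-related to itself.
Transitive: no — b R d and d R h, but not b R h.
So R is not a preorder.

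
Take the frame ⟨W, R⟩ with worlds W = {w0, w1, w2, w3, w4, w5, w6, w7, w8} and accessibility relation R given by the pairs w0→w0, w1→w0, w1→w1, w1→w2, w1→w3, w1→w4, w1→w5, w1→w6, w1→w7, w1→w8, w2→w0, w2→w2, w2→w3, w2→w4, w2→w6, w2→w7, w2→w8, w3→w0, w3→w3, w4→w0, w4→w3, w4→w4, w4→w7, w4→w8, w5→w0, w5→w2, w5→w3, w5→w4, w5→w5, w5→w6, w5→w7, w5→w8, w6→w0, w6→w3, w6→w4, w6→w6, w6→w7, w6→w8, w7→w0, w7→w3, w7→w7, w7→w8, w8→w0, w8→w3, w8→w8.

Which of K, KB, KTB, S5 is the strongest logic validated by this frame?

Symmetric (axiom B): no — w1 R w0 but not w0 R w1.
Reflexive (axiom T): yes — every world is R-related to itself.
Euclidean (axiom 5): no — w1 R w0 and w1 R w2, but not w0 R w2.
So F validates K; KB would additionally require R to be symmetric. The strongest is K.

K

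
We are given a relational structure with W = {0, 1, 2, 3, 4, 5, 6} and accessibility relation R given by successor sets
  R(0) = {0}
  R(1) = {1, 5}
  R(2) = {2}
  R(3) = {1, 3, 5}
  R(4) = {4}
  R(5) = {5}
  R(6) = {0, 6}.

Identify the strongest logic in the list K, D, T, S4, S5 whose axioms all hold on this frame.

S4

Serial (axiom D): yes — every world has a successor (e.g. 0 R 0).
Reflexive (axiom T): yes — every world is R-related to itself.
Transitive (axiom 4): yes — every two-step R-path is closed by a direct edge.
Euclidean (axiom 5): no — 3 R 5 and 3 R 1, but not 5 R 1.
So F validates K, D, T, S4; S5 would additionally require R to be Euclidean. The strongest is S4.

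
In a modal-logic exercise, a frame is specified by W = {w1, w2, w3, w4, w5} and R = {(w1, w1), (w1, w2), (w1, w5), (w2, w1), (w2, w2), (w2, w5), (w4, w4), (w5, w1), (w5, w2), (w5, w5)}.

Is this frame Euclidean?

Euclidean: yes — any two successors of a common world are R-related.

Yes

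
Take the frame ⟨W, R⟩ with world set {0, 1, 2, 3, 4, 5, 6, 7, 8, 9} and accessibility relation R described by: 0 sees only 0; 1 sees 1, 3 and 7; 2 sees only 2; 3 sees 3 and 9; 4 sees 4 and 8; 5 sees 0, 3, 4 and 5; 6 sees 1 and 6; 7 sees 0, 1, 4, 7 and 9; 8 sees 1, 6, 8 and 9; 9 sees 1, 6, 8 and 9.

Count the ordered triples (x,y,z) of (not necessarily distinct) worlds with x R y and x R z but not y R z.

Enumerating: (1,3,1), (1,3,7), (1,7,3), (3,9,3), (4,8,4), (5,0,3), (5,0,4), (5,0,5), (5,3,0), (5,3,4), (5,3,5), (5,4,0), … and 27 more.
Total: 39.

39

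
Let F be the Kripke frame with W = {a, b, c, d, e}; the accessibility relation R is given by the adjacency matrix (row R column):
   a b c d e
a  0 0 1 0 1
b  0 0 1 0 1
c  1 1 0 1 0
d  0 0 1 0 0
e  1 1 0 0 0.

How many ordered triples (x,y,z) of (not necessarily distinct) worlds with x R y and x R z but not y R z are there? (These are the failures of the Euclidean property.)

22

Enumerating: (a,c,c), (a,c,e), (a,e,c), (a,e,e), (b,c,c), (b,c,e), (b,e,c), (b,e,e), (c,a,a), (c,a,b), (c,a,d), (c,b,a), … and 10 more.
Total: 22.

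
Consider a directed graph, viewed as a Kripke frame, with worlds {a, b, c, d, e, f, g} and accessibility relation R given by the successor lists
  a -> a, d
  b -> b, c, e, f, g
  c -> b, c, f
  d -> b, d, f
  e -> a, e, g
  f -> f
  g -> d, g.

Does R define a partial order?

No

Reflexive: yes — every world is R-related to itself.
Transitive: no — a R d and d R b, but not a R b.
Antisymmetric: no — b R c and c R b with b ≠ c.
So R is not a partial order.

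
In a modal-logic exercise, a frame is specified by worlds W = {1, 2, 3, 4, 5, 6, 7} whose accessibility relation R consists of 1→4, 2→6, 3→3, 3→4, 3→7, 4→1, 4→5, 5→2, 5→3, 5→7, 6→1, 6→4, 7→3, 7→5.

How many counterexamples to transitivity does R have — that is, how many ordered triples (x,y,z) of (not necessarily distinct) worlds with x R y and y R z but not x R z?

19

Enumerating: (1,4,1), (1,4,5), (2,6,1), (2,6,4), (3,4,1), (3,4,5), (3,7,5), (4,1,4), (4,5,2), (4,5,3), (4,5,7), (5,2,6), … and 7 more.
Total: 19.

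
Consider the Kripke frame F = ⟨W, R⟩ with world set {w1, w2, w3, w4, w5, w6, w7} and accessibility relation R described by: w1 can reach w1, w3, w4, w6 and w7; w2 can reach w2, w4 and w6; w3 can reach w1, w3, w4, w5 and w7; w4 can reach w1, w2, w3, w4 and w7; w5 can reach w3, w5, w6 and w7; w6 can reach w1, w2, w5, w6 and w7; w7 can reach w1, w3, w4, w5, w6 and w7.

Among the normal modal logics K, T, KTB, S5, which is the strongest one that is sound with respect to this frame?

KTB

Reflexive (axiom T): yes — every world is R-related to itself.
Symmetric (axiom B): yes — every pair in R has its reverse in R.
Euclidean (axiom 5): no — w1 R w3 and w1 R w6, but not w3 R w6.
So F validates K, T, KTB; S5 would additionally require R to be Euclidean. The strongest is KTB.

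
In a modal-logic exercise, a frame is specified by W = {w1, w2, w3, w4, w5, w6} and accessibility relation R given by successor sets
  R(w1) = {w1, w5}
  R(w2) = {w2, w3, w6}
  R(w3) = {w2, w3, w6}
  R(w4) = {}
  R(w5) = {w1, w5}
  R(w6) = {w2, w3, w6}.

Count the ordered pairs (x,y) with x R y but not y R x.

0

R is symmetric; there are no such tuples.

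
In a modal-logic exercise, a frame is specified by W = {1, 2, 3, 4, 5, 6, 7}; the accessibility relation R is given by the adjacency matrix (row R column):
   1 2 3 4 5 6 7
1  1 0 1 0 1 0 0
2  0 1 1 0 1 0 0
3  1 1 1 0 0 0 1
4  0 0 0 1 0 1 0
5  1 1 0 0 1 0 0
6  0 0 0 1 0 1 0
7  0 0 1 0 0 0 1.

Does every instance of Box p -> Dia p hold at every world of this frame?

By correspondence theory, D is valid on a frame iff R is serial.
Serial: yes — every world has a successor (e.g. 1 R 1).

Yes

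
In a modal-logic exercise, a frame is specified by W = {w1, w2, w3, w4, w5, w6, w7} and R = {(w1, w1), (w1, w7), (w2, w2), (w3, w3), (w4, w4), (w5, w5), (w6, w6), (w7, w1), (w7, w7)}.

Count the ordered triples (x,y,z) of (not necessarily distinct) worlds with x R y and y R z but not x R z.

0

R is transitive; there are no such tuples.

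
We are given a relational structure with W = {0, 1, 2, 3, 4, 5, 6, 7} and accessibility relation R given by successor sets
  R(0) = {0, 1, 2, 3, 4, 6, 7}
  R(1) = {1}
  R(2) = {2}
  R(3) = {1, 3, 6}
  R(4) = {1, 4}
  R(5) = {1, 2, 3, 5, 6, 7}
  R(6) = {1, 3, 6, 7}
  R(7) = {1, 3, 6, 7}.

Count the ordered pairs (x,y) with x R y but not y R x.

16

Enumerating: (0,1), (0,2), (0,3), (0,4), (0,6), (0,7), (3,1), (4,1), (5,1), (5,2), (5,3), (5,6), (5,7), (6,1), (7,1), (7,3).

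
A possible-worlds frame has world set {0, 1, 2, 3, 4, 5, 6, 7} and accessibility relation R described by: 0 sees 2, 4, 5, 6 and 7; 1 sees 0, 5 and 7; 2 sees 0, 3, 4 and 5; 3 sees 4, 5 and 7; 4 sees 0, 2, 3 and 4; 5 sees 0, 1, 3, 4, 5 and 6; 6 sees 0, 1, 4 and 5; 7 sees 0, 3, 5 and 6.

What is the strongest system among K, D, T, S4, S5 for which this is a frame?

D

Serial (axiom D): yes — every world has a successor (e.g. 0 R 2).
Reflexive (axiom T): no — 0 is not related to itself.
Transitive (axiom 4): no — 0 R 2 and 2 R 3, but not 0 R 3.
Euclidean (axiom 5): no — 0 R 2 and 0 R 6, but not 2 R 6.
So F validates K, D; T would additionally require R to be reflexive. The strongest is D.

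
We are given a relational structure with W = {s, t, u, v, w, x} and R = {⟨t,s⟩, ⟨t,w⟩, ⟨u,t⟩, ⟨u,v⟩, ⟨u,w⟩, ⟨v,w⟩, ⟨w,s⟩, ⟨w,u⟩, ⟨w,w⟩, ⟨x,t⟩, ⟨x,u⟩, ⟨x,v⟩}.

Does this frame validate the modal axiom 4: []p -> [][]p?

By correspondence theory, 4 is valid on a frame iff R is transitive.
Transitive: no — t R w and w R u, but not t R u.

No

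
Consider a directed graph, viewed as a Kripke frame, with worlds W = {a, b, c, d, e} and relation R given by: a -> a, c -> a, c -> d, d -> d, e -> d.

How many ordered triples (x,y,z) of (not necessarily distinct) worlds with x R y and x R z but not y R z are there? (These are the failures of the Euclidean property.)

2

Enumerating: (c,a,d), (c,d,a).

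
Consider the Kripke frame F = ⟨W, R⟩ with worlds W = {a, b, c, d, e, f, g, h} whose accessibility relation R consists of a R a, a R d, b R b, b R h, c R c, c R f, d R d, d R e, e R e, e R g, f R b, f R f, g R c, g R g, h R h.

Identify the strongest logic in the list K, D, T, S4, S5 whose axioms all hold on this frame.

T

Serial (axiom D): yes — every world has a successor (e.g. a R a).
Reflexive (axiom T): yes — every world is R-related to itself.
Transitive (axiom 4): no — a R d and d R e, but not a R e.
Euclidean (axiom 5): no — a R d and a R a, but not d R a.
So F validates K, D, T; S4 would additionally require R to be transitive. The strongest is T.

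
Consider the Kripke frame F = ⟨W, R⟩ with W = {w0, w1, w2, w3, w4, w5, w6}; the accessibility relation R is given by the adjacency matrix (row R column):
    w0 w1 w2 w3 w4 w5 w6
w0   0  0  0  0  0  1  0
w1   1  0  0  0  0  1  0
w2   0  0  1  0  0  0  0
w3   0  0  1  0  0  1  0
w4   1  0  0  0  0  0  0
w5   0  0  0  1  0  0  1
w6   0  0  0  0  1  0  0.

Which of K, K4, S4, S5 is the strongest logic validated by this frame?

K

Transitive (axiom 4): no — w0 R w5 and w5 R w3, but not w0 R w3.
Reflexive (axiom T): no — w0 is not related to itself.
Euclidean (axiom 5): no — w1 R w5 and w1 R w0, but not w5 R w0.
So F validates K; K4 would additionally require R to be transitive. The strongest is K.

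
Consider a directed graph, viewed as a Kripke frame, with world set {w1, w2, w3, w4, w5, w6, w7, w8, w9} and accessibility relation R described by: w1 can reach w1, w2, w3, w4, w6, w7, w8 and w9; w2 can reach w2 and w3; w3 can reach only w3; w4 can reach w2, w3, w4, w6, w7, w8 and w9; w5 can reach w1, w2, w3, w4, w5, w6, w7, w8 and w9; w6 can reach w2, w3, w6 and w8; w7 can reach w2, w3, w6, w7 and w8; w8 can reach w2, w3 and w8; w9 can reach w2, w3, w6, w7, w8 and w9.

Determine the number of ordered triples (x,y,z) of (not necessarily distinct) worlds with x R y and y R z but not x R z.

0

R is transitive; there are no such tuples.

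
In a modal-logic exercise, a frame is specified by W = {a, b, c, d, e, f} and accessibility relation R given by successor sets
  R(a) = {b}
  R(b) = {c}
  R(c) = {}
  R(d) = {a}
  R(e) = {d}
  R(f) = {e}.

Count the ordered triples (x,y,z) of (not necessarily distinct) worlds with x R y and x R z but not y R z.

5

Enumerating: (a,b,b), (b,c,c), (d,a,a), (e,d,d), (f,e,e).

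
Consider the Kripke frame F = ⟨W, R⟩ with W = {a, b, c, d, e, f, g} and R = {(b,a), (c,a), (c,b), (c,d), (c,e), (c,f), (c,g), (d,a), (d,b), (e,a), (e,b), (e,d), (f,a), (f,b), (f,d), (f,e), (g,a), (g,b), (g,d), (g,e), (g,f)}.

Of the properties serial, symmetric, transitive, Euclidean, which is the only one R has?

transitive

Serial: no — a has no R-successor.
Symmetric: no — b R a but not a R b.
Transitive: yes — every two-step R-path is closed by a direct edge.
Euclidean: no — c R a and c R b, but not a R b.
Only transitive holds.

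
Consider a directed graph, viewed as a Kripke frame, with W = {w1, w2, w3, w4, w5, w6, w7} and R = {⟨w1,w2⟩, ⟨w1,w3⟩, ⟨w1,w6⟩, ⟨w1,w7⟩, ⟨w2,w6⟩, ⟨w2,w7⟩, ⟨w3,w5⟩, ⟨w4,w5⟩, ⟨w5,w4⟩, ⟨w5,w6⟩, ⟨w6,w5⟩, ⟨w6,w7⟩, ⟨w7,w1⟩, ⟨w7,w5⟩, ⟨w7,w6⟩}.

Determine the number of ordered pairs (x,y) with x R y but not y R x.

Enumerating: (w1,w2), (w1,w3), (w1,w6), (w2,w6), (w2,w7), (w3,w5), (w7,w5).

7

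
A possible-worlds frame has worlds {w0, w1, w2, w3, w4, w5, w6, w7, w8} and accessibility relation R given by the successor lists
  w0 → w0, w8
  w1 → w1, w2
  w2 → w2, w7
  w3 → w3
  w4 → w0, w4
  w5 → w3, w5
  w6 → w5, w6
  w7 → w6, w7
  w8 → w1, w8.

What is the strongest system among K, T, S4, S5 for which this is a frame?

Reflexive (axiom T): yes — every world is R-related to itself.
Transitive (axiom 4): no — w0 R w8 and w8 R w1, but not w0 R w1.
Euclidean (axiom 5): no — w0 R w8 and w0 R w0, but not w8 R w0.
So F validates K, T; S4 would additionally require R to be transitive. The strongest is T.

T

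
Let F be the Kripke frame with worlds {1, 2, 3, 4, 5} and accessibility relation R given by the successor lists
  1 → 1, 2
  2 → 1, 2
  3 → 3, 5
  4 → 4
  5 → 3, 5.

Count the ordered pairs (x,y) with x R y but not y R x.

R is symmetric; there are no such tuples.

0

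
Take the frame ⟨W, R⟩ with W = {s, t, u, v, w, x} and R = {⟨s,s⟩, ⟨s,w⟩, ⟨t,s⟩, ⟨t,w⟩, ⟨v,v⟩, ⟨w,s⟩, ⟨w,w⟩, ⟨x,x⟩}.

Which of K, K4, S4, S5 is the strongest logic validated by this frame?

Transitive (axiom 4): yes — every two-step R-path is closed by a direct edge.
Reflexive (axiom T): no — t is not related to itself.
Euclidean (axiom 5): yes — any two successors of a common world are R-related.
So F validates K, K4; S4 would additionally require R to be reflexive. The strongest is K4.

K4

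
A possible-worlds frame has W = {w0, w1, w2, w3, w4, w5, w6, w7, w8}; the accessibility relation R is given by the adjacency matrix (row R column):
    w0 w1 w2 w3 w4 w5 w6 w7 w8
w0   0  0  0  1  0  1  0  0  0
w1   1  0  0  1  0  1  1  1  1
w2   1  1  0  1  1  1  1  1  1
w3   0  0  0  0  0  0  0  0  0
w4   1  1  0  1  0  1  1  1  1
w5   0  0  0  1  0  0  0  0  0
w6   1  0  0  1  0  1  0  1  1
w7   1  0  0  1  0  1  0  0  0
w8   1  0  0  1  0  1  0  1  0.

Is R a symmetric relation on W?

Symmetric: no — w0 R w3 but not w3 R w0.

No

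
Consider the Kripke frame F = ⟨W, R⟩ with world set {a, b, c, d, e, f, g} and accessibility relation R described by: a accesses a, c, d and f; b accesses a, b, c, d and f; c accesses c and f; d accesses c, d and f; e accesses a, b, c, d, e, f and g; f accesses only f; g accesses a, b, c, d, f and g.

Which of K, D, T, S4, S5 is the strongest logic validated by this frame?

S4

Serial (axiom D): yes — every world has a successor (e.g. a R a).
Reflexive (axiom T): yes — every world is R-related to itself.
Transitive (axiom 4): yes — every two-step R-path is closed by a direct edge.
Euclidean (axiom 5): no — a R c and a R d, but not c R d.
So F validates K, D, T, S4; S5 would additionally require R to be Euclidean. The strongest is S4.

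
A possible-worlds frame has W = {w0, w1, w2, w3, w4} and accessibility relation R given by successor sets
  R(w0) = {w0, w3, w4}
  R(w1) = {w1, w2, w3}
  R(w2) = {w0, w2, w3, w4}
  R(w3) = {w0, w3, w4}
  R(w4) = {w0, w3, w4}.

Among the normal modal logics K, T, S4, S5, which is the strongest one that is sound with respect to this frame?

T

Reflexive (axiom T): yes — every world is R-related to itself.
Transitive (axiom 4): no — w1 R w2 and w2 R w0, but not w1 R w0.
Euclidean (axiom 5): no — w1 R w3 and w1 R w2, but not w3 R w2.
So F validates K, T; S4 would additionally require R to be transitive. The strongest is T.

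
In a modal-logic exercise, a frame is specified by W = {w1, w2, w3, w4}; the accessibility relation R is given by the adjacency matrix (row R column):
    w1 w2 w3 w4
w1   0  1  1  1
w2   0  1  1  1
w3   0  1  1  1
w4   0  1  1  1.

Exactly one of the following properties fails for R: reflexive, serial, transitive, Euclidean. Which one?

reflexive

Reflexive: no — w1 is not related to itself.
Serial: yes — every world has a successor (e.g. w1 R w2).
Transitive: yes — every two-step R-path is closed by a direct edge.
Euclidean: yes — any two successors of a common world are R-related.
Only reflexive fails.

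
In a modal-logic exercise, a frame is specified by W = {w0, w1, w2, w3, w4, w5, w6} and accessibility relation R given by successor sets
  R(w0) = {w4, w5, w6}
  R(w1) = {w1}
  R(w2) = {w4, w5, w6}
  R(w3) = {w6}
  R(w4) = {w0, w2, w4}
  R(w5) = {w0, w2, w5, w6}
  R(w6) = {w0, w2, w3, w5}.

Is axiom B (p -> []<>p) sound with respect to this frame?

Yes

The schema B characterises exactly the symmetric frames.
Symmetric: yes — every pair in R has its reverse in R.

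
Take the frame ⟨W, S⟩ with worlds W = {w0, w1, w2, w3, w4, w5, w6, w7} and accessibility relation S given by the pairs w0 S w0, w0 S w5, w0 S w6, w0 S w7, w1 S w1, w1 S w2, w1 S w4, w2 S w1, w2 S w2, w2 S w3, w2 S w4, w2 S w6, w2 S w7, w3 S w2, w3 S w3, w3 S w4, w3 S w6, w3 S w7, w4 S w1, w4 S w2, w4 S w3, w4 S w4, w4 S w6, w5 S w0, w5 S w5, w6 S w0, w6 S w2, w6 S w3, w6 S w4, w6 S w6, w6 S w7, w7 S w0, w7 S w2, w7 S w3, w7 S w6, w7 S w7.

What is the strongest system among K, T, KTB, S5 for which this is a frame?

KTB

Reflexive (axiom T): yes — every world is S-related to itself.
Symmetric (axiom B): yes — every pair in S has its reverse in S.
Euclidean (axiom 5): no — w0 S w5 and w0 S w6, but not w5 S w6.
So F validates K, T, KTB; S5 would additionally require S to be Euclidean. The strongest is KTB.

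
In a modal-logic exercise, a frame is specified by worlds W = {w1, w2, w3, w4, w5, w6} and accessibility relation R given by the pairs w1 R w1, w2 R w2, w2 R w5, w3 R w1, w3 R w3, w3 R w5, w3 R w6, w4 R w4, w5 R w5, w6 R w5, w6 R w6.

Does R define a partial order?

Reflexive: yes — every world is R-related to itself.
Transitive: yes — every two-step R-path is closed by a direct edge.
Antisymmetric: yes — no distinct pair is related both ways.
So R is a partial order.

Yes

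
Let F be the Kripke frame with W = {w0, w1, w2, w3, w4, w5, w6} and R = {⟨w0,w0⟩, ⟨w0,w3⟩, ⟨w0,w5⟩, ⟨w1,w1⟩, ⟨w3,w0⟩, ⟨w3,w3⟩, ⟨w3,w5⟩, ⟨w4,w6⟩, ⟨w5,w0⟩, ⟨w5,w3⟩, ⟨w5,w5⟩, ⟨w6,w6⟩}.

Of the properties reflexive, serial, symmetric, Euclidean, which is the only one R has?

Euclidean

Reflexive: no — w2 is not related to itself.
Serial: no — w2 has no R-successor.
Symmetric: no — w4 R w6 but not w6 R w4.
Euclidean: yes — any two successors of a common world are R-related.
Only Euclidean holds.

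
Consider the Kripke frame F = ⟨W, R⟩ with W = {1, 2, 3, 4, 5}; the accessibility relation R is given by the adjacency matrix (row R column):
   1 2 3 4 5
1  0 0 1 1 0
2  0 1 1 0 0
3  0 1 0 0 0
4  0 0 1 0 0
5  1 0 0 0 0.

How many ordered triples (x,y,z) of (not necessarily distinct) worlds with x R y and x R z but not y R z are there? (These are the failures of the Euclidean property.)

Enumerating: (1,3,3), (1,3,4), (1,4,4), (2,3,3), (4,3,3), (5,1,1).

6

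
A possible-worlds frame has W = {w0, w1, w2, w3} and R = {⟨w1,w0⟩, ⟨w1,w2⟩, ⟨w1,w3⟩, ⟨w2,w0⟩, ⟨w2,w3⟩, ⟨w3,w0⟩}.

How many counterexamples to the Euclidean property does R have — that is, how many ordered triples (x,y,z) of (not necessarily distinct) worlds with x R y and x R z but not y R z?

10

Enumerating: (w1,w0,w0), (w1,w0,w2), (w1,w0,w3), (w1,w2,w2), (w1,w3,w2), (w1,w3,w3), (w2,w0,w0), (w2,w0,w3), (w2,w3,w3), (w3,w0,w0).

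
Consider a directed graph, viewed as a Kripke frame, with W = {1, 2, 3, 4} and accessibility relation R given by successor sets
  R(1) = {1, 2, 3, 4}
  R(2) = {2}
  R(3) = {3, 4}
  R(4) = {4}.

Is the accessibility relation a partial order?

Reflexive: yes — every world is R-related to itself.
Transitive: yes — every two-step R-path is closed by a direct edge.
Antisymmetric: yes — no distinct pair is related both ways.
So R is a partial order.

Yes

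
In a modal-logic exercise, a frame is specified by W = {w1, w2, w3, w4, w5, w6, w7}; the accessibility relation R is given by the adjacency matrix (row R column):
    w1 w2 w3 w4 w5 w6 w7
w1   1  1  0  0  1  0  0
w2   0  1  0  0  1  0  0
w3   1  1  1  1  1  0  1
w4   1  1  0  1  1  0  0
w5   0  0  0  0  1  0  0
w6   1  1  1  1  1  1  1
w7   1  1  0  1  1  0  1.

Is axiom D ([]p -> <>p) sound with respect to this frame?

Yes

Axiom D corresponds to the accessibility relation being serial.
Serial: yes — every world has a successor (e.g. w1 R w1).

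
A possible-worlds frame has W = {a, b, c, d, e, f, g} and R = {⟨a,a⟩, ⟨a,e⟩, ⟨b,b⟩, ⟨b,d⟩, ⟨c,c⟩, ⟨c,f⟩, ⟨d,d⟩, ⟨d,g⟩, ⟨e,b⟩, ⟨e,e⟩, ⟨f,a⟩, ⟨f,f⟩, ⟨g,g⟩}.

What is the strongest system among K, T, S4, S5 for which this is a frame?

T

Reflexive (axiom T): yes — every world is R-related to itself.
Transitive (axiom 4): no — a R e and e R b, but not a R b.
Euclidean (axiom 5): no — a R e and a R a, but not e R a.
So F validates K, T; S4 would additionally require R to be transitive. The strongest is T.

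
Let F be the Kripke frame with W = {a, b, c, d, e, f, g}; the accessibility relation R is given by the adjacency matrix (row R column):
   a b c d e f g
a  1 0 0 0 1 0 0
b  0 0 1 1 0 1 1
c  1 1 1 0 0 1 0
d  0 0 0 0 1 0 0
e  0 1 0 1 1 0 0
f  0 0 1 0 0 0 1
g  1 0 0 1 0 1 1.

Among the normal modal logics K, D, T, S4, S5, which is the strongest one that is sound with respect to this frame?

D

Serial (axiom D): yes — every world has a successor (e.g. a R a).
Reflexive (axiom T): no — b is not related to itself.
Transitive (axiom 4): no — a R e and e R b, but not a R b.
Euclidean (axiom 5): no — b R c and b R d, but not c R d.
So F validates K, D; T would additionally require R to be reflexive. The strongest is D.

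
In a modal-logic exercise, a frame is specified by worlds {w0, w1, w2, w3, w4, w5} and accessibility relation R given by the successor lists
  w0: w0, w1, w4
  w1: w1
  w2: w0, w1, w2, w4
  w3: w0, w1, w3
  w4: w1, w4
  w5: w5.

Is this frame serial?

Yes

Serial: yes — every world has a successor (e.g. w0 R w0).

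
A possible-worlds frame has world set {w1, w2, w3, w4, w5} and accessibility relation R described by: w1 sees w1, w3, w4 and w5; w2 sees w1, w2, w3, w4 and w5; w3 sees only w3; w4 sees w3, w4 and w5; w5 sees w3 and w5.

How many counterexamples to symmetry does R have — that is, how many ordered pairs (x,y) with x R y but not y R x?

10

Enumerating: (w1,w3), (w1,w4), (w1,w5), (w2,w1), (w2,w3), (w2,w4), (w2,w5), (w4,w3), (w4,w5), (w5,w3).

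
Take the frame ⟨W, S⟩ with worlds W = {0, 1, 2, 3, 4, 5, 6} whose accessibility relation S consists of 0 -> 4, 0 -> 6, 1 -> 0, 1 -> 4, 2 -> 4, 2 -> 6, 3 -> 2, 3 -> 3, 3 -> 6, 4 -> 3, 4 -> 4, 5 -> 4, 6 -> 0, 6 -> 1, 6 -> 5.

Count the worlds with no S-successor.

S is serial; there are no such worlds.

0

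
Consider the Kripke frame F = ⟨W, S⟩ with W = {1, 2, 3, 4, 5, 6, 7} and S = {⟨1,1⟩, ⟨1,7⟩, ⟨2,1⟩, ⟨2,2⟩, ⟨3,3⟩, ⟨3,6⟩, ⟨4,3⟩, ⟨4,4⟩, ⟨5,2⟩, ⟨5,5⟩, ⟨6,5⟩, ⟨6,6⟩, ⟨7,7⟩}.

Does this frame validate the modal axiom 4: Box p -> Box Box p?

No

By correspondence theory, 4 is valid on a frame iff S is transitive.
Transitive: no — 2 S 1 and 1 S 7, but not 2 S 7.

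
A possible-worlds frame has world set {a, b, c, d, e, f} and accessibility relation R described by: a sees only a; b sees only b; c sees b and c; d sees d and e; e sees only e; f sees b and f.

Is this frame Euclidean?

Euclidean: no — c R b and c R c, but not b R c.

No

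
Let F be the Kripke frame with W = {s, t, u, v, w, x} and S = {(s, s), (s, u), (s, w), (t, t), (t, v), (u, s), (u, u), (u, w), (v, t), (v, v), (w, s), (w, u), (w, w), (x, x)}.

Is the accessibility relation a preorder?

Reflexive: yes — every world is S-related to itself.
Transitive: yes — every two-step S-path is closed by a direct edge.
So S is a preorder.

Yes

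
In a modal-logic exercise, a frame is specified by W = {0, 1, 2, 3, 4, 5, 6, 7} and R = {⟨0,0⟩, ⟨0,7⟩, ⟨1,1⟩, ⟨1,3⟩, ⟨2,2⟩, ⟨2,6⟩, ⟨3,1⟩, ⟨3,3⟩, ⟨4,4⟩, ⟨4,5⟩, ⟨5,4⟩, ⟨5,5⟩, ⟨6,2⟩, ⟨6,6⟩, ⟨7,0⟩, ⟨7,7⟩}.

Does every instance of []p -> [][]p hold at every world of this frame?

Yes

By correspondence theory, 4 is valid on a frame iff R is transitive.
Transitive: yes — every two-step R-path is closed by a direct edge.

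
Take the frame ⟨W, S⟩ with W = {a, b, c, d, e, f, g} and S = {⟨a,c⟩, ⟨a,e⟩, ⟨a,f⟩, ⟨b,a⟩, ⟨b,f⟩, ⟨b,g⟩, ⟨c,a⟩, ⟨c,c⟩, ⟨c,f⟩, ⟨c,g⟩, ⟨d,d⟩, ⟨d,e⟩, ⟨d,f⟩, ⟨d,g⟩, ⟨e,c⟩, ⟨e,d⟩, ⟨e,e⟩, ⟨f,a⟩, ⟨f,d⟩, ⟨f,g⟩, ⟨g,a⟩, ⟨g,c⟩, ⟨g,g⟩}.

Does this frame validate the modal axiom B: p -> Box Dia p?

By correspondence theory, B is valid on a frame iff S is symmetric.
Symmetric: no — a S e but not e S a.

No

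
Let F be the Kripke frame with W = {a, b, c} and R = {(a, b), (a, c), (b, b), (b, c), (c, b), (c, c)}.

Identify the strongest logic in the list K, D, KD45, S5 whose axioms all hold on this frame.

Serial (axiom D): yes — every world has a successor (e.g. a R b).
Euclidean (axiom 5): yes — any two successors of a common world are R-related.
Transitive (axiom 4): yes — every two-step R-path is closed by a direct edge.
Reflexive (axiom T): no — a is not related to itself.
So F validates K, D, KD45; S5 would additionally require R to be reflexive. The strongest is KD45.

KD45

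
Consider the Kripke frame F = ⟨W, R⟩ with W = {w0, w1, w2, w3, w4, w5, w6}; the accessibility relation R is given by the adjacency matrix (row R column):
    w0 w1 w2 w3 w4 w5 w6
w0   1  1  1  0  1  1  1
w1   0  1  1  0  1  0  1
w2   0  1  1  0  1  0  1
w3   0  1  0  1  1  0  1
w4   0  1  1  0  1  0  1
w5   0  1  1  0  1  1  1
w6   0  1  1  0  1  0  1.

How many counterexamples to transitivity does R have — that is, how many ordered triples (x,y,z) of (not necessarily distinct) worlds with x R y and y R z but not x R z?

3

Enumerating: (w3,w1,w2), (w3,w4,w2), (w3,w6,w2).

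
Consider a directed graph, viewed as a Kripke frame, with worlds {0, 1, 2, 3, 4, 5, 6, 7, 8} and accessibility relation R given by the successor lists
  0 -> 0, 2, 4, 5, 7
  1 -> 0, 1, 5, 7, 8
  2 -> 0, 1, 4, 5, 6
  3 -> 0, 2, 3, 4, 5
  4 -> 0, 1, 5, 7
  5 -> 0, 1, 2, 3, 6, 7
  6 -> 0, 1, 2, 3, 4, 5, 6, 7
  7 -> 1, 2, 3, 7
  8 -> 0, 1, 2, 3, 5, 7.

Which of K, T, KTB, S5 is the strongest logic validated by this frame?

K

Reflexive (axiom T): no — 2 is not related to itself.
Symmetric (axiom B): no — 0 R 7 but not 7 R 0.
Euclidean (axiom 5): no — 0 R 2 and 0 R 7, but not 2 R 7.
So F validates K; T would additionally require R to be reflexive. The strongest is K.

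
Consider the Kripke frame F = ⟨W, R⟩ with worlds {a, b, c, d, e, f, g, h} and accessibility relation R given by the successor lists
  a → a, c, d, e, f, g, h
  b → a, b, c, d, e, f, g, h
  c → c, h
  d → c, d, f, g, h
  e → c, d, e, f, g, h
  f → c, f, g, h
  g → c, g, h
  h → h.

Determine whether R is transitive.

Transitive: yes — every two-step R-path is closed by a direct edge.

Yes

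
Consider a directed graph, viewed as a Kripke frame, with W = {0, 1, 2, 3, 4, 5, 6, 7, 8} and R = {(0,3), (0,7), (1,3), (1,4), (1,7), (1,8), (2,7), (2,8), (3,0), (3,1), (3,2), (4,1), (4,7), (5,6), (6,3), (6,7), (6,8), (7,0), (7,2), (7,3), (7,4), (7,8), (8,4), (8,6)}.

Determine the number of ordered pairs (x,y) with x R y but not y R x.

Enumerating: (1,7), (1,8), (2,8), (3,2), (5,6), (6,3), (6,7), (7,3), (7,8), (8,4).

10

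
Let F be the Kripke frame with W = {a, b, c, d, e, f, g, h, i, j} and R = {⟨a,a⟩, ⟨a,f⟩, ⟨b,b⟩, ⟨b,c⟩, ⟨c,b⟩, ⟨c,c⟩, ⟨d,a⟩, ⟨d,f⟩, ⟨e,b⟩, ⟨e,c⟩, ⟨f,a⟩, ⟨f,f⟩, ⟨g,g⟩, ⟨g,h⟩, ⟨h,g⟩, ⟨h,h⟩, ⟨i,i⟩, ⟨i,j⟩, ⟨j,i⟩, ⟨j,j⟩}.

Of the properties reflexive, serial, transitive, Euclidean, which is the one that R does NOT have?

Reflexive: no — d is not related to itself.
Serial: yes — every world has a successor (e.g. a R a).
Transitive: yes — every two-step R-path is closed by a direct edge.
Euclidean: yes — any two successors of a common world are R-related.
Only reflexive fails.

reflexive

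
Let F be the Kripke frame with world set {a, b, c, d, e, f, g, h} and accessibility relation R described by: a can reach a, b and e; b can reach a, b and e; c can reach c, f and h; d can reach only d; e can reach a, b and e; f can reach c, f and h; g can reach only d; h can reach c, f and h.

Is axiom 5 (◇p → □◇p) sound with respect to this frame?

By correspondence theory, 5 is valid on a frame iff R is Euclidean.
Euclidean: yes — any two successors of a common world are R-related.

Yes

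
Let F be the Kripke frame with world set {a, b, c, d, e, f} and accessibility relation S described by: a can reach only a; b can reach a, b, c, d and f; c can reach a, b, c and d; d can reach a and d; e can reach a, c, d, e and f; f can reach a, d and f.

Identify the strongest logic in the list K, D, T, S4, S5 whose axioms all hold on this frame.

Serial (axiom D): yes — every world has a successor (e.g. a S a).
Reflexive (axiom T): yes — every world is S-related to itself.
Transitive (axiom 4): no — c S b and b S f, but not c S f.
Euclidean (axiom 5): no — b S a and b S c, but not a S c.
So F validates K, D, T; S4 would additionally require S to be transitive. The strongest is T.

T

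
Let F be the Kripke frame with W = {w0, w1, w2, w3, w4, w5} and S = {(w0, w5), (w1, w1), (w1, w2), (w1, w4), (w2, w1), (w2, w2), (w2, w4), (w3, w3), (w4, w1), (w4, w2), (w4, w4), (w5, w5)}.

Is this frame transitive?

Yes

Transitive: yes — every two-step S-path is closed by a direct edge.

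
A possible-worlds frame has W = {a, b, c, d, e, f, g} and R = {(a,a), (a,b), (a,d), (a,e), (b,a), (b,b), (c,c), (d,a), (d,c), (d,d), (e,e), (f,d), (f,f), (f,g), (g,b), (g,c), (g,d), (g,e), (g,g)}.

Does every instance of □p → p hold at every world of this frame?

Yes

The schema T characterises exactly the reflexive frames.
Reflexive: yes — every world is R-related to itself.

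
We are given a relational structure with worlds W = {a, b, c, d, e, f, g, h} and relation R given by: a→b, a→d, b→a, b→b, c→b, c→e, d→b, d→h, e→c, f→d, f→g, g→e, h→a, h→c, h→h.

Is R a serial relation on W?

Yes

Serial: yes — every world has a successor (e.g. a R b).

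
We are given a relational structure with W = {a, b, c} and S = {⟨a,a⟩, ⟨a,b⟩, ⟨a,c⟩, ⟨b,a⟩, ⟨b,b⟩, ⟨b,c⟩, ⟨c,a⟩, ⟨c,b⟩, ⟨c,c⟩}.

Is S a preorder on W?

Yes

Reflexive: yes — every world is S-related to itself.
Transitive: yes — every two-step S-path is closed by a direct edge.
So S is a preorder.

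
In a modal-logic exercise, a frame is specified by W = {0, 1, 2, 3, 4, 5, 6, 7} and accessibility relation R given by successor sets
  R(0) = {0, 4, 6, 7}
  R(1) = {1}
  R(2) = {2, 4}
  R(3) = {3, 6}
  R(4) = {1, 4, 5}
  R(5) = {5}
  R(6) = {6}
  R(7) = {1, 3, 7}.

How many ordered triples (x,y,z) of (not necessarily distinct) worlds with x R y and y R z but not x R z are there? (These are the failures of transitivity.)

Enumerating: (0,4,1), (0,4,5), (0,7,1), (0,7,3), (2,4,1), (2,4,5), (7,3,6).

7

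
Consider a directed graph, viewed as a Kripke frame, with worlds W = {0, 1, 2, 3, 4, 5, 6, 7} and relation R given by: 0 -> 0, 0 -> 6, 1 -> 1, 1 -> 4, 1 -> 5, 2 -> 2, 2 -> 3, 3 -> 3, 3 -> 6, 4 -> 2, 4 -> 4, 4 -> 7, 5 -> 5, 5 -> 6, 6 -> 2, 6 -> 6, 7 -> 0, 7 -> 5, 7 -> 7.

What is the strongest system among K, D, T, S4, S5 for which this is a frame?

Serial (axiom D): yes — every world has a successor (e.g. 0 R 0).
Reflexive (axiom T): yes — every world is R-related to itself.
Transitive (axiom 4): no — 0 R 6 and 6 R 2, but not 0 R 2.
Euclidean (axiom 5): no — 1 R 4 and 1 R 5, but not 4 R 5.
So F validates K, D, T; S4 would additionally require R to be transitive. The strongest is T.

T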